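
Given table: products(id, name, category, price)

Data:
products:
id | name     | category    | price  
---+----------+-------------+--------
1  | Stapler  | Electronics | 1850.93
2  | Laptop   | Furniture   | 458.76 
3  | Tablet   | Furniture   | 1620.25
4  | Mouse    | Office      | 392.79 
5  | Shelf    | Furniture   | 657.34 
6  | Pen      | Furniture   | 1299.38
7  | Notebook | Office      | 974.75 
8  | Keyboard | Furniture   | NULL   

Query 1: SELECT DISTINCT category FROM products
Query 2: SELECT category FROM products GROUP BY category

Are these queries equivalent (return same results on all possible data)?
Yes, equivalent

Both queries return: [('Electronics',), ('Furniture',), ('Office',)]

Reason: Both get unique categorys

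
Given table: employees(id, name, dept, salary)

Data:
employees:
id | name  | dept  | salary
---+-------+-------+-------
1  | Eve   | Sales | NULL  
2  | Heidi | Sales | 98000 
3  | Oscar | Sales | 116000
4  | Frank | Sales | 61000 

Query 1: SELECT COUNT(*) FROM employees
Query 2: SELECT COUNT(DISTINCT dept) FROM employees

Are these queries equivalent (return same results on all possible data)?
No, not equivalent

Query 1 returns: [(4,)]
Query 2 returns: [(1,)]

Reason: COUNT(*) counts rows, COUNT(DISTINCT dept) counts unique depts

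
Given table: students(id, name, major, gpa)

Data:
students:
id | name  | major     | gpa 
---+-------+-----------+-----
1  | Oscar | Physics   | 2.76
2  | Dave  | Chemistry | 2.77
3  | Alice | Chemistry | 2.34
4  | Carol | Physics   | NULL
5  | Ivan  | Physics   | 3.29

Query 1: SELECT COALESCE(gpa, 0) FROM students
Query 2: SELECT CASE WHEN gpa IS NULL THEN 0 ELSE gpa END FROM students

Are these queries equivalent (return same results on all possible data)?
Yes, equivalent

Both queries return: [(0,), (2.34,), (2.76,), (2.77,), (3.29,)]

Reason: COALESCE vs CASE for NULL handling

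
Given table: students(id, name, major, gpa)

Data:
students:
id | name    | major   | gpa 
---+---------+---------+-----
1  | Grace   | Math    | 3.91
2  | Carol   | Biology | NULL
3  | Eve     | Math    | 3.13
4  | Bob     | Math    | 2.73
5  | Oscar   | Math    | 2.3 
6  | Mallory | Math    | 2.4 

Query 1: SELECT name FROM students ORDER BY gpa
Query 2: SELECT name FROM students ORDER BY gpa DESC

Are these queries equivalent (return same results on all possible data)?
No, not equivalent

Query 1 returns: [('Carol',), ('Oscar',), ('Mallory',), ('Bob',), ('Eve',), ('Grace',)]
Query 2 returns: [('Grace',), ('Eve',), ('Bob',), ('Mallory',), ('Oscar',), ('Carol',)]

Reason: ASC vs DESC gives opposite ordering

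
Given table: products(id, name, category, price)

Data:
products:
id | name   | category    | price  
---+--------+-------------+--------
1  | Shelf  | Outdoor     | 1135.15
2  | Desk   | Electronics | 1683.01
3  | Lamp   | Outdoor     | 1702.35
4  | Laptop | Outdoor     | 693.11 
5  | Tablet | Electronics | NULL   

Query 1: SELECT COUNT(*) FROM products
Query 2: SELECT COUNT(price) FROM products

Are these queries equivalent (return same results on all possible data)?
No, not equivalent

Query 1 returns: [(5,)]
Query 2 returns: [(4,)]

Reason: COUNT(*) includes NULLs, COUNT(column) excludes them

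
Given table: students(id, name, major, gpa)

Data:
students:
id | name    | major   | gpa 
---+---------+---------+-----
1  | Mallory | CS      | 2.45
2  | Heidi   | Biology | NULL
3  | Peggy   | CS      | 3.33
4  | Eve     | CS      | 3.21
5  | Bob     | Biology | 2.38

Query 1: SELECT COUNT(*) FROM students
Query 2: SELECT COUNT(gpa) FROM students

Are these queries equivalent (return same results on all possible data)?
No, not equivalent

Query 1 returns: [(5,)]
Query 2 returns: [(4,)]

Reason: COUNT(*) includes NULLs, COUNT(column) excludes them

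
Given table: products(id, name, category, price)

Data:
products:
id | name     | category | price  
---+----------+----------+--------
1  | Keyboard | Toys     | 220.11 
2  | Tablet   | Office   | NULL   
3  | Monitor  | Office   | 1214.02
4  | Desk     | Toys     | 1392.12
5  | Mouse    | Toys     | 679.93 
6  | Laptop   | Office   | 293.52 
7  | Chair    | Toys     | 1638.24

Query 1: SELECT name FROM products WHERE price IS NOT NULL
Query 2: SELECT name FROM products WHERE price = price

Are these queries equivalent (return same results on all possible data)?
Yes, equivalent

Both queries return: [('Chair',), ('Desk',), ('Keyboard',), ('Laptop',), ('Monitor',), ('Mouse',)]

Reason: IS NOT NULL vs self-equality (both exclude NULLs)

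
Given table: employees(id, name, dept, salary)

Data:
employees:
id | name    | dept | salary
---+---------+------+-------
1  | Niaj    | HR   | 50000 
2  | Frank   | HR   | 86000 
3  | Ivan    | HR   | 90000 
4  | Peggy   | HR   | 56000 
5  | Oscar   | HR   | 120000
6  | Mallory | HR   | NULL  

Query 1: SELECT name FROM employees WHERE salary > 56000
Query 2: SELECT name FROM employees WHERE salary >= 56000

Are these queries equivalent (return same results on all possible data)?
No, not equivalent

Query 1 returns: [('Frank',), ('Ivan',), ('Oscar',)]
Query 2 returns: [('Frank',), ('Ivan',), ('Peggy',), ('Oscar',)]

Reason: > vs >= gives different results when salary = 56000 exists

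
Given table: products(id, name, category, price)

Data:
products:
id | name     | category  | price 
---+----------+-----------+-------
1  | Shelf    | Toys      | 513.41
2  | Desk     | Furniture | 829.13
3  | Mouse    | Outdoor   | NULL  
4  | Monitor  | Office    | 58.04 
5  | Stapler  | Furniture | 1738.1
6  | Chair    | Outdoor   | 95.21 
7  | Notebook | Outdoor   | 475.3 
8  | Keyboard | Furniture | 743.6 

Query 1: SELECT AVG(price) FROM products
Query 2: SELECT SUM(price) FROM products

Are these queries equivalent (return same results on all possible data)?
No, not equivalent

Query 1 returns: [(636.1128571428571,)]
Query 2 returns: [(4452.79,)]

Reason: AVG vs SUM give different aggregate values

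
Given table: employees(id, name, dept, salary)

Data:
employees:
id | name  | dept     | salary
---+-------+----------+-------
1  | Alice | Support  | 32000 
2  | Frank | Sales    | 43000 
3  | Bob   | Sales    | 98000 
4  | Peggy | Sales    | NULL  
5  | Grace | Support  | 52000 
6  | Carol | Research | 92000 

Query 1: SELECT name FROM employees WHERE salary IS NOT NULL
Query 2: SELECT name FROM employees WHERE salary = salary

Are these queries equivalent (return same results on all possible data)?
Yes, equivalent

Both queries return: [('Alice',), ('Bob',), ('Carol',), ('Frank',), ('Grace',)]

Reason: IS NOT NULL vs self-equality (both exclude NULLs)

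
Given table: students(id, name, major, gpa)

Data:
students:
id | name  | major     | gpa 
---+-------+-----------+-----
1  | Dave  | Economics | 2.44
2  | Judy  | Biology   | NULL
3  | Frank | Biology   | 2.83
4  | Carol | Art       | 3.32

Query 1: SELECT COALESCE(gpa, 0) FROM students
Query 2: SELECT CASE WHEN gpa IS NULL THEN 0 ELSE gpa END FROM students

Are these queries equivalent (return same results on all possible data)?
Yes, equivalent

Both queries return: [(0,), (2.44,), (2.83,), (3.32,)]

Reason: COALESCE vs CASE for NULL handling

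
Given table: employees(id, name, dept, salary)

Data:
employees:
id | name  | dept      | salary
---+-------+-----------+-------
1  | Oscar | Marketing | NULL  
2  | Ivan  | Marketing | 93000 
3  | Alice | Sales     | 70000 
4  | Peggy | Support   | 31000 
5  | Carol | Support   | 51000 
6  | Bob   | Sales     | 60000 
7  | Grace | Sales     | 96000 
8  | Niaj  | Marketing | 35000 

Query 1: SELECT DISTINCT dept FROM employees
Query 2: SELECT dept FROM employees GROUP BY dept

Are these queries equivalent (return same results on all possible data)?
Yes, equivalent

Both queries return: [('Marketing',), ('Sales',), ('Support',)]

Reason: Both get unique depts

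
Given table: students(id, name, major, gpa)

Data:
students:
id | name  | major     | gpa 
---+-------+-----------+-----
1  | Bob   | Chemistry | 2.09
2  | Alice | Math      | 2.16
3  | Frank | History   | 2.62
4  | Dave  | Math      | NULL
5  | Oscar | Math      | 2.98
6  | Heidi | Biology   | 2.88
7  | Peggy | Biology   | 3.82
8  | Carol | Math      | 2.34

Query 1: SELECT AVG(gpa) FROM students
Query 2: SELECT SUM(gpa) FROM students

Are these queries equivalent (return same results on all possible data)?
No, not equivalent

Query 1 returns: [(2.698571428571429,)]
Query 2 returns: [(18.89,)]

Reason: AVG vs SUM give different aggregate values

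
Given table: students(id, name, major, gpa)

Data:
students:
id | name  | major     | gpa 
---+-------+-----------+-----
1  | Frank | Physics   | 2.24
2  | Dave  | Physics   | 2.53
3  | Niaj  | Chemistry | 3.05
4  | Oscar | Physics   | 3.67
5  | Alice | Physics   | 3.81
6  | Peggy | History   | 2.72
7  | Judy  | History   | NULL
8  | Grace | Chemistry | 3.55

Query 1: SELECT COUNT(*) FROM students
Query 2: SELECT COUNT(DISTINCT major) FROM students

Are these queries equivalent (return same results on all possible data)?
No, not equivalent

Query 1 returns: [(8,)]
Query 2 returns: [(3,)]

Reason: COUNT(*) counts rows, COUNT(DISTINCT major) counts unique majors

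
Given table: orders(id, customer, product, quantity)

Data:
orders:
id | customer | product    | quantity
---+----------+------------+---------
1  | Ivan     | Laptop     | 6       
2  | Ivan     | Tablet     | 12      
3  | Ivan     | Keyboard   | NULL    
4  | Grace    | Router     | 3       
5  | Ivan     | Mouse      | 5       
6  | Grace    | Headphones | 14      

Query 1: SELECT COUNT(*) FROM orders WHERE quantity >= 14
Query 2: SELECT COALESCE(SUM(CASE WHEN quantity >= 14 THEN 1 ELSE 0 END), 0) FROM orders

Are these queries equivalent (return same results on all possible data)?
Yes, equivalent

Both queries return: [(1,)]

Reason: COUNT with WHERE vs conditional SUM (COALESCE handles empty-table NULL)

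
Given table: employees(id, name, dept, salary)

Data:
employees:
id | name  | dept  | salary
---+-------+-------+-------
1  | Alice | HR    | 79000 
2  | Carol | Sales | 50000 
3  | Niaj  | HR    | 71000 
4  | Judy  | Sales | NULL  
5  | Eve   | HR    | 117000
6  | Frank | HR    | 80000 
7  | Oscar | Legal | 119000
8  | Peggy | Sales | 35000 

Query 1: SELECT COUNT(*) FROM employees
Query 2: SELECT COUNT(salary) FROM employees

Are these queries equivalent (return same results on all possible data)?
No, not equivalent

Query 1 returns: [(8,)]
Query 2 returns: [(7,)]

Reason: COUNT(*) includes NULLs, COUNT(column) excludes them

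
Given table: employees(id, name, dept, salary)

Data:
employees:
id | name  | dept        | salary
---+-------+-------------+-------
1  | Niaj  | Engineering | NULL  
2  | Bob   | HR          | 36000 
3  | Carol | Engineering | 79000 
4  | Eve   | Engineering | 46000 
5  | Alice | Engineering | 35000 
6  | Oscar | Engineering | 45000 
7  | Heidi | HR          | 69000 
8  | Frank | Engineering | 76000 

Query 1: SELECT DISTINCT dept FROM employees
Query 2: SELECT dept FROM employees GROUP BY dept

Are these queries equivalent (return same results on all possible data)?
Yes, equivalent

Both queries return: [('Engineering',), ('HR',)]

Reason: Both get unique depts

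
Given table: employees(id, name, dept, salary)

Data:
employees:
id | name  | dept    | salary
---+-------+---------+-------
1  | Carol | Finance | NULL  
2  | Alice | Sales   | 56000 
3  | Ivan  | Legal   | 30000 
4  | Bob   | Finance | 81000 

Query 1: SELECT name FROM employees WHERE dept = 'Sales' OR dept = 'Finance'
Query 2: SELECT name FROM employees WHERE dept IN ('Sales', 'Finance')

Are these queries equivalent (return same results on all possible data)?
Yes, equivalent

Both queries return: [('Alice',), ('Bob',), ('Carol',)]

Reason: OR vs IN are equivalent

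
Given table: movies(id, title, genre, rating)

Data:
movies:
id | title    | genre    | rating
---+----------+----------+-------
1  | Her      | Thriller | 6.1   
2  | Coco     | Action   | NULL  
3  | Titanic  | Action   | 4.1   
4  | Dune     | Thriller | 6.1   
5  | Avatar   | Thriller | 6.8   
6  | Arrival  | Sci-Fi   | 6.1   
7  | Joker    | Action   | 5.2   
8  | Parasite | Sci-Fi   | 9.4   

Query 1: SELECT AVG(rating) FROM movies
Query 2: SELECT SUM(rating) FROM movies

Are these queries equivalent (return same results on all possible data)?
No, not equivalent

Query 1 returns: [(6.257142857142857,)]
Query 2 returns: [(43.8,)]

Reason: AVG vs SUM give different aggregate values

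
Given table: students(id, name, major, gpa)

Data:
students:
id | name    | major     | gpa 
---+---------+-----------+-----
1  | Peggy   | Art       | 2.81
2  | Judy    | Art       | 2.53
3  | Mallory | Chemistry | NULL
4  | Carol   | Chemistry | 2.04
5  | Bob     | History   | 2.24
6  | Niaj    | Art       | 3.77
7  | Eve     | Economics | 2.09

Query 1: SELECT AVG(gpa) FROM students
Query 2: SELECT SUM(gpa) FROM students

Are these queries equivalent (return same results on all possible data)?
No, not equivalent

Query 1 returns: [(2.58,)]
Query 2 returns: [(15.48,)]

Reason: AVG vs SUM give different aggregate values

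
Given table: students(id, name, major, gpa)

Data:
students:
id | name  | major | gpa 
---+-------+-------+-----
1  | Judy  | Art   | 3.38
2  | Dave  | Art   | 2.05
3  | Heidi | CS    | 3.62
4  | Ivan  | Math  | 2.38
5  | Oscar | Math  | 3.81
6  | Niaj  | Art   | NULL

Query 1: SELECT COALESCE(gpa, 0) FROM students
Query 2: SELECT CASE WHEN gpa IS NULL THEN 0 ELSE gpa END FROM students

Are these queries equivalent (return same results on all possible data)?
Yes, equivalent

Both queries return: [(0,), (2.05,), (2.38,), (3.38,), (3.62,), (3.81,)]

Reason: COALESCE vs CASE for NULL handling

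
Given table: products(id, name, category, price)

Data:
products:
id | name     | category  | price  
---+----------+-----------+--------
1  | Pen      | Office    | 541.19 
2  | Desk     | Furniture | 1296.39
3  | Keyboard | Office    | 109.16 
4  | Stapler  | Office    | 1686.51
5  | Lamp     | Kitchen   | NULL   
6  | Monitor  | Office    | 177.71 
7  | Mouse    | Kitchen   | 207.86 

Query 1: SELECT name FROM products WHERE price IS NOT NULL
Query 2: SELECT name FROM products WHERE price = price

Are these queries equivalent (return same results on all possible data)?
Yes, equivalent

Both queries return: [('Desk',), ('Keyboard',), ('Monitor',), ('Mouse',), ('Pen',), ('Stapler',)]

Reason: IS NOT NULL vs self-equality (both exclude NULLs)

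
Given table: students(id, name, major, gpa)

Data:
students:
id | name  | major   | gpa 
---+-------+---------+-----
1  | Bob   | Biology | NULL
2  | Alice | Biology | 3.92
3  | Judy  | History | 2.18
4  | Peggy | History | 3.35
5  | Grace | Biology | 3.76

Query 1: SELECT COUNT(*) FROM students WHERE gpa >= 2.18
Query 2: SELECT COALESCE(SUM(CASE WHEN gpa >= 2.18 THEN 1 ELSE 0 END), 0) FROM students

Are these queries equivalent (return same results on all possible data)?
Yes, equivalent

Both queries return: [(4,)]

Reason: COUNT with WHERE vs conditional SUM (COALESCE handles empty-table NULL)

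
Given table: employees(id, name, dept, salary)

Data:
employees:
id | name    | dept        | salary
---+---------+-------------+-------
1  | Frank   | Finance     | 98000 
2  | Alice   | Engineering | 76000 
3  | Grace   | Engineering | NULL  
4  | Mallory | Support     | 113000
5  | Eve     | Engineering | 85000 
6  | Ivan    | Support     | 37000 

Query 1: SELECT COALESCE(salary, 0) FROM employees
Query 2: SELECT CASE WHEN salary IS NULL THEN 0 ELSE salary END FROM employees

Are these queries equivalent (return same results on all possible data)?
Yes, equivalent

Both queries return: [(0,), (37000,), (76000,), (85000,), (98000,), (113000,)]

Reason: COALESCE vs CASE for NULL handling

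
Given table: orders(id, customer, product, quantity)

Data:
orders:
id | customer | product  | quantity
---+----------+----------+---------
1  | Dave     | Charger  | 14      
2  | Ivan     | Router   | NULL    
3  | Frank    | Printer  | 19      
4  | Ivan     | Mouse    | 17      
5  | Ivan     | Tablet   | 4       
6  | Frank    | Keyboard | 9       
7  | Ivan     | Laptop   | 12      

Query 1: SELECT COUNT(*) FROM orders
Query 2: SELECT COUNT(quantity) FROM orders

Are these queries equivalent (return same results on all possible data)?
No, not equivalent

Query 1 returns: [(7,)]
Query 2 returns: [(6,)]

Reason: COUNT(*) includes NULLs, COUNT(column) excludes them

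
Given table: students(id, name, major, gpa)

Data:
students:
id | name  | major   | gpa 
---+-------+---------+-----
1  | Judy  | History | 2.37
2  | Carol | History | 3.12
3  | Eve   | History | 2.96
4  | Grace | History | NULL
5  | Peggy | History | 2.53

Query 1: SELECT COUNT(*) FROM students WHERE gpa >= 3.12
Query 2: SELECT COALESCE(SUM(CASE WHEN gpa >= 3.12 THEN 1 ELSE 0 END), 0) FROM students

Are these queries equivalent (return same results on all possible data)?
Yes, equivalent

Both queries return: [(1,)]

Reason: COUNT with WHERE vs conditional SUM (COALESCE handles empty-table NULL)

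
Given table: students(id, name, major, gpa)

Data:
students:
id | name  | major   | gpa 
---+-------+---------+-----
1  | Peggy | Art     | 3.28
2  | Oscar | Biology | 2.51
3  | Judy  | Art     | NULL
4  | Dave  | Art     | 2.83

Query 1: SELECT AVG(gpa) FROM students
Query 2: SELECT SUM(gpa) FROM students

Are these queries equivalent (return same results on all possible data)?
No, not equivalent

Query 1 returns: [(2.873333333333333,)]
Query 2 returns: [(8.62,)]

Reason: AVG vs SUM give different aggregate values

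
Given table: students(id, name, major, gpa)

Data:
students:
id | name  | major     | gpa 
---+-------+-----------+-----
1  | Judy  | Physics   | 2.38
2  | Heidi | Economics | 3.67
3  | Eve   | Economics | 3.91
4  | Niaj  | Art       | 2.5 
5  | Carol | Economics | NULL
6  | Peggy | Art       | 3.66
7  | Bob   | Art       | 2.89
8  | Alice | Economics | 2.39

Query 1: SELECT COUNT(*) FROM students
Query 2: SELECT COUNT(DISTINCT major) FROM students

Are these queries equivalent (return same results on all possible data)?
No, not equivalent

Query 1 returns: [(8,)]
Query 2 returns: [(3,)]

Reason: COUNT(*) counts rows, COUNT(DISTINCT major) counts unique majors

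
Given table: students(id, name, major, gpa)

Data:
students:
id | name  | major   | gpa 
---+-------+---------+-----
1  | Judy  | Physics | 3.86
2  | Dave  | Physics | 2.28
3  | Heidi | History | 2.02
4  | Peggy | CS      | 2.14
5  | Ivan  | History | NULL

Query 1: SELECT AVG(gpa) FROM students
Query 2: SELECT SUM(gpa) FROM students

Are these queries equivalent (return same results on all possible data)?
No, not equivalent

Query 1 returns: [(2.575,)]
Query 2 returns: [(10.3,)]

Reason: AVG vs SUM give different aggregate values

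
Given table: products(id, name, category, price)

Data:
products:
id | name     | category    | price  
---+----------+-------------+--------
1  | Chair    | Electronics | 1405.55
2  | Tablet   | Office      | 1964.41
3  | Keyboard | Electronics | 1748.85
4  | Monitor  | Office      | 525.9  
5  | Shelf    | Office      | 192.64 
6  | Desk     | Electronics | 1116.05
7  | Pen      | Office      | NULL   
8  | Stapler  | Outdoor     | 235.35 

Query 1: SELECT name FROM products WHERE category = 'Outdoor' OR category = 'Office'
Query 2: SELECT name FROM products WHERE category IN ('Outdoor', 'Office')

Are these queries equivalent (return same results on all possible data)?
Yes, equivalent

Both queries return: [('Monitor',), ('Pen',), ('Shelf',), ('Stapler',), ('Tablet',)]

Reason: OR vs IN are equivalent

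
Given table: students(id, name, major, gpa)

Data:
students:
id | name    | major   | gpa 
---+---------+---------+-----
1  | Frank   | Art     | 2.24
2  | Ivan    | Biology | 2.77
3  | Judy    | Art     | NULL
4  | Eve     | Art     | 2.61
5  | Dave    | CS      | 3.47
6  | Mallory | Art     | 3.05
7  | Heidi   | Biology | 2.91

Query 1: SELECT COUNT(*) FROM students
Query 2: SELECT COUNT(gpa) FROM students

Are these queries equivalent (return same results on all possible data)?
No, not equivalent

Query 1 returns: [(7,)]
Query 2 returns: [(6,)]

Reason: COUNT(*) includes NULLs, COUNT(column) excludes them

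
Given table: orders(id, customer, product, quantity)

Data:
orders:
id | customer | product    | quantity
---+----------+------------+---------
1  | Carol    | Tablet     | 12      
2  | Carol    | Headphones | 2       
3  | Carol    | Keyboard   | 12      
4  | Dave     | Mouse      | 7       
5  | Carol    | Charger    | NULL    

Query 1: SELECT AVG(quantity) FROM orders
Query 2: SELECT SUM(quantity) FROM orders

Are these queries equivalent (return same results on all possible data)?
No, not equivalent

Query 1 returns: [(8.25,)]
Query 2 returns: [(33,)]

Reason: AVG vs SUM give different aggregate values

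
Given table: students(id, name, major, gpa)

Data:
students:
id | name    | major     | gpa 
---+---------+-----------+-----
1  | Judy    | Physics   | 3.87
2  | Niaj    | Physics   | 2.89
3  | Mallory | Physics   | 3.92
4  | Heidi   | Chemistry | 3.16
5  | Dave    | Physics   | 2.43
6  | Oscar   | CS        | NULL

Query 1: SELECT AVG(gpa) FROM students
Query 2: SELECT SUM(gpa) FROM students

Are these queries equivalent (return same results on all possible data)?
No, not equivalent

Query 1 returns: [(3.254,)]
Query 2 returns: [(16.27,)]

Reason: AVG vs SUM give different aggregate values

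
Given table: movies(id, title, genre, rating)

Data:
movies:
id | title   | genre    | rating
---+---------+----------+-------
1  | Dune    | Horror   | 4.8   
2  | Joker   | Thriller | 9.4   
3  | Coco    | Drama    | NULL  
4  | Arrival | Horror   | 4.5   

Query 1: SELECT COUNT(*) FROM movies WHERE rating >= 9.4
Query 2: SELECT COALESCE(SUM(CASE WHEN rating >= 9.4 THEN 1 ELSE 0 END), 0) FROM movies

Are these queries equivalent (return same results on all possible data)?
Yes, equivalent

Both queries return: [(1,)]

Reason: COUNT with WHERE vs conditional SUM (COALESCE handles empty-table NULL)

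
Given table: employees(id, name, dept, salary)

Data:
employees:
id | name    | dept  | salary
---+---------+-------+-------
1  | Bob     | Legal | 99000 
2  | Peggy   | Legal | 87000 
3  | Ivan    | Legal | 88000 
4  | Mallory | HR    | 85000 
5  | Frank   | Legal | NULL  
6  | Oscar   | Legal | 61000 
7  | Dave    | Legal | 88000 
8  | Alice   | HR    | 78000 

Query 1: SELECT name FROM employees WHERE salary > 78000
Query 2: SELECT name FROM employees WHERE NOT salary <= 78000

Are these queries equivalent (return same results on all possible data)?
Yes, equivalent

Both queries return: [('Bob',), ('Dave',), ('Ivan',), ('Mallory',), ('Peggy',)]

Reason: Both filter salary > 78000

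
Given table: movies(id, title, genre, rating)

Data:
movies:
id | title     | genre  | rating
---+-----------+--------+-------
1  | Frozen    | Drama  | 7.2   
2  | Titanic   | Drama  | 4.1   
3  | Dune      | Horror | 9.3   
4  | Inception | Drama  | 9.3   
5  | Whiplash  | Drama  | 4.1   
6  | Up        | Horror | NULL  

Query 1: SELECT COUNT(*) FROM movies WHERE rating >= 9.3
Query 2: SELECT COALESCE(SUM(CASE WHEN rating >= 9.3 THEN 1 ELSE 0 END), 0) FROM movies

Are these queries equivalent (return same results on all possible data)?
Yes, equivalent

Both queries return: [(2,)]

Reason: COUNT with WHERE vs conditional SUM (COALESCE handles empty-table NULL)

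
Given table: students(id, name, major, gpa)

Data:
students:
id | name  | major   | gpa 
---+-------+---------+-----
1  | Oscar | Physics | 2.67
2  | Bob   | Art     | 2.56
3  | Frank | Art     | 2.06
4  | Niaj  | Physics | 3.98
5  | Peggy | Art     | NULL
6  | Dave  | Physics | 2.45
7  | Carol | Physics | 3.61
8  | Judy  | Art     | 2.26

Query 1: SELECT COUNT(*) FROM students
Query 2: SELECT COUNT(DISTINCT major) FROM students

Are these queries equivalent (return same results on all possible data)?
No, not equivalent

Query 1 returns: [(8,)]
Query 2 returns: [(2,)]

Reason: COUNT(*) counts rows, COUNT(DISTINCT major) counts unique majors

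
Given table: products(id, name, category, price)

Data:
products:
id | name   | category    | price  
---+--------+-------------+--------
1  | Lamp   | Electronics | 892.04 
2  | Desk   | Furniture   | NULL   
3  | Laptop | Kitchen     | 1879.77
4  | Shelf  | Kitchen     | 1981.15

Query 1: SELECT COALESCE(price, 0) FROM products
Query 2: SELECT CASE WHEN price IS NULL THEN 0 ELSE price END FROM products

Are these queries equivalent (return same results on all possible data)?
Yes, equivalent

Both queries return: [(0,), (892.04,), (1879.77,), (1981.15,)]

Reason: COALESCE vs CASE for NULL handling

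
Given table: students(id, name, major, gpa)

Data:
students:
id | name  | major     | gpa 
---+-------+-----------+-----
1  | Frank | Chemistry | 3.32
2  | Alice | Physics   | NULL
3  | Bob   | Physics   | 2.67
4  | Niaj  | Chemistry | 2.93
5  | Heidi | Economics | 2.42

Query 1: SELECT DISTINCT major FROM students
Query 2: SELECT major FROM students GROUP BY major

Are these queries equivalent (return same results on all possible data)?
Yes, equivalent

Both queries return: [('Chemistry',), ('Economics',), ('Physics',)]

Reason: Both get unique majors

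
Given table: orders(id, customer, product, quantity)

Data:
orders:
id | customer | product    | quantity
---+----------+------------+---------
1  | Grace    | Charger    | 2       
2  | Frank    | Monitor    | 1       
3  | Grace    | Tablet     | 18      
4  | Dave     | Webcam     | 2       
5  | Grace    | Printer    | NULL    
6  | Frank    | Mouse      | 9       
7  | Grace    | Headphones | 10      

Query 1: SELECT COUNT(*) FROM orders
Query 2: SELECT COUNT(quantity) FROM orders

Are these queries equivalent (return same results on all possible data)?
No, not equivalent

Query 1 returns: [(7,)]
Query 2 returns: [(6,)]

Reason: COUNT(*) includes NULLs, COUNT(column) excludes them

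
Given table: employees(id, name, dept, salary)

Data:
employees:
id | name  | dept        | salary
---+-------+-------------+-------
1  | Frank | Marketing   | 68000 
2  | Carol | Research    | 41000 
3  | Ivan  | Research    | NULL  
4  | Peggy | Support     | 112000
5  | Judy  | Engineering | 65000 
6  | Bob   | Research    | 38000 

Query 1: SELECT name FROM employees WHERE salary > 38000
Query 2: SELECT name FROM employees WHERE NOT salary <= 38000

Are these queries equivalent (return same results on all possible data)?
Yes, equivalent

Both queries return: [('Carol',), ('Frank',), ('Judy',), ('Peggy',)]

Reason: Both filter salary > 38000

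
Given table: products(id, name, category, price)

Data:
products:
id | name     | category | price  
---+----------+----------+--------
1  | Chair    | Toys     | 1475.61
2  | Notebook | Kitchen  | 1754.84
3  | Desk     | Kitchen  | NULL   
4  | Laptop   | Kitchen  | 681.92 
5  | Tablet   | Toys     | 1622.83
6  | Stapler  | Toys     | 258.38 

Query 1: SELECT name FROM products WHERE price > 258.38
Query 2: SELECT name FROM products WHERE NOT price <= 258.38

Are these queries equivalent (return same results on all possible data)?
Yes, equivalent

Both queries return: [('Chair',), ('Laptop',), ('Notebook',), ('Tablet',)]

Reason: Both filter price > 258.38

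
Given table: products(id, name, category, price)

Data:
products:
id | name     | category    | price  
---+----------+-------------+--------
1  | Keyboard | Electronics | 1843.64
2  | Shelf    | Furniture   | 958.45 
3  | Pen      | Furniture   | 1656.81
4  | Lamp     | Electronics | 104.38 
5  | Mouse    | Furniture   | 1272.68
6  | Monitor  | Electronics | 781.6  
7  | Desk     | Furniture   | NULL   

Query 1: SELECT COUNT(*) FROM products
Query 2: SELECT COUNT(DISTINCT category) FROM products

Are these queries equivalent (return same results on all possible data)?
No, not equivalent

Query 1 returns: [(7,)]
Query 2 returns: [(2,)]

Reason: COUNT(*) counts rows, COUNT(DISTINCT category) counts unique categorys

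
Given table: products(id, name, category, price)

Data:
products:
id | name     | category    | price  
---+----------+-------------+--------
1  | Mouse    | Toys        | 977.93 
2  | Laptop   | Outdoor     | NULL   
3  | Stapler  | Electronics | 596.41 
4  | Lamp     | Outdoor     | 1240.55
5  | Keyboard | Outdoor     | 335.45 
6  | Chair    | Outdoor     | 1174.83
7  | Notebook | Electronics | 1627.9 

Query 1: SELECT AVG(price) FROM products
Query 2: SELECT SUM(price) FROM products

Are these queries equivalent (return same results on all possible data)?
No, not equivalent

Query 1 returns: [(992.1783333333333,)]
Query 2 returns: [(5953.07,)]

Reason: AVG vs SUM give different aggregate values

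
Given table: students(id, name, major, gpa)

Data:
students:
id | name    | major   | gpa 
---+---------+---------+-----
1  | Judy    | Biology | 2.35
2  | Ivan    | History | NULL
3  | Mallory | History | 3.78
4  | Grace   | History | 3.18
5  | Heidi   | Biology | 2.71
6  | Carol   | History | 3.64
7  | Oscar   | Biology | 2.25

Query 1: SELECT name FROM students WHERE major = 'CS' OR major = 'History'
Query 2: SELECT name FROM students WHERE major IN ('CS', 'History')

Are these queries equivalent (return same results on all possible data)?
Yes, equivalent

Both queries return: [('Carol',), ('Grace',), ('Ivan',), ('Mallory',)]

Reason: OR vs IN are equivalent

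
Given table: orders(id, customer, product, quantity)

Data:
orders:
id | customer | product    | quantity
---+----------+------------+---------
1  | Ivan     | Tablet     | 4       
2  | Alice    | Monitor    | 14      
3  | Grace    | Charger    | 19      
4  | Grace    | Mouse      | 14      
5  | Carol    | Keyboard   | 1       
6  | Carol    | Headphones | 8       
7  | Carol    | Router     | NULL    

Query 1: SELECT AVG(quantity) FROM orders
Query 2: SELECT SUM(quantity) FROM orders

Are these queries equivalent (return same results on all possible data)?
No, not equivalent

Query 1 returns: [(10.0,)]
Query 2 returns: [(60,)]

Reason: AVG vs SUM give different aggregate values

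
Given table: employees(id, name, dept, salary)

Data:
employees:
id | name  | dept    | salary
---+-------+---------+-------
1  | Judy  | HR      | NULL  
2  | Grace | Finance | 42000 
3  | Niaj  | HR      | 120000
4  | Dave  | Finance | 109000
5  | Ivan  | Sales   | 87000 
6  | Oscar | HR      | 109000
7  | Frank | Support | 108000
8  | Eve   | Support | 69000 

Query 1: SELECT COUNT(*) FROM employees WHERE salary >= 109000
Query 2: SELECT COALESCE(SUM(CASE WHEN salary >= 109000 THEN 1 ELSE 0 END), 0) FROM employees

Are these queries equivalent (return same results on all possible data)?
Yes, equivalent

Both queries return: [(3,)]

Reason: COUNT with WHERE vs conditional SUM (COALESCE handles empty-table NULL)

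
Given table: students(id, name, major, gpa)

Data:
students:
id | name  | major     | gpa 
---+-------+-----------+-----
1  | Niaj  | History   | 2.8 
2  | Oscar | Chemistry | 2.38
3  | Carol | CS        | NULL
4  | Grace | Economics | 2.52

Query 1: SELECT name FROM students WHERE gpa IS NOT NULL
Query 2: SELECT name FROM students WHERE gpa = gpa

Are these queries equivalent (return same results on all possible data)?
Yes, equivalent

Both queries return: [('Grace',), ('Niaj',), ('Oscar',)]

Reason: IS NOT NULL vs self-equality (both exclude NULLs)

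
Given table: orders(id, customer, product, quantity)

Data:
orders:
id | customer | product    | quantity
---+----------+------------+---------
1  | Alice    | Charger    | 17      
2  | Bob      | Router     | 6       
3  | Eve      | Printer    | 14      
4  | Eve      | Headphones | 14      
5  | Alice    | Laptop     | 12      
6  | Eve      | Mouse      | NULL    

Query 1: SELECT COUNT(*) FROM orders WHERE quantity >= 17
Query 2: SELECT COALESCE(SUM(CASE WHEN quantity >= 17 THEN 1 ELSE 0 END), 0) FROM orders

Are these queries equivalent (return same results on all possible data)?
Yes, equivalent

Both queries return: [(1,)]

Reason: COUNT with WHERE vs conditional SUM (COALESCE handles empty-table NULL)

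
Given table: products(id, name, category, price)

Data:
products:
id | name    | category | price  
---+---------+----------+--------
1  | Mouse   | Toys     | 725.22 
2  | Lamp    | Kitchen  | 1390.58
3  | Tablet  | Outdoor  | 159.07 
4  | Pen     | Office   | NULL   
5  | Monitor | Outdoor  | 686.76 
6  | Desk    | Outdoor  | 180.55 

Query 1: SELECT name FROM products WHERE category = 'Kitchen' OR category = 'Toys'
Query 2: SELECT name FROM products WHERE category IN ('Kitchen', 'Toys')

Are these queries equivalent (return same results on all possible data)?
Yes, equivalent

Both queries return: [('Lamp',), ('Mouse',)]

Reason: OR vs IN are equivalent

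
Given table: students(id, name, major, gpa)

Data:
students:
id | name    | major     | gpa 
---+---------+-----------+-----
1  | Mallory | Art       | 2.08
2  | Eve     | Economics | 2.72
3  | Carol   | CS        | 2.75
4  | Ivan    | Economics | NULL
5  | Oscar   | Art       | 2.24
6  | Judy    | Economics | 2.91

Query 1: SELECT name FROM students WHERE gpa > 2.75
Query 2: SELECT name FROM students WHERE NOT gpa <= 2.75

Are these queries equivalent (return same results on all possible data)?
Yes, equivalent

Both queries return: [('Judy',)]

Reason: Both filter gpa > 2.75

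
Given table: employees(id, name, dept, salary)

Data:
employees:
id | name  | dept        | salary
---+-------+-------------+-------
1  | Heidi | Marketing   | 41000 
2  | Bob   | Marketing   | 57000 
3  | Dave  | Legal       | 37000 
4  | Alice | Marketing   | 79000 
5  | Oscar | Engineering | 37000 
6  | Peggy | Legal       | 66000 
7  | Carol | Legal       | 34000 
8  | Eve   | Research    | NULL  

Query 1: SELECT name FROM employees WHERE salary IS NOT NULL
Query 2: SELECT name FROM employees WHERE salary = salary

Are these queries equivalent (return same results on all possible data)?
Yes, equivalent

Both queries return: [('Alice',), ('Bob',), ('Carol',), ('Dave',), ('Heidi',), ('Oscar',), ('Peggy',)]

Reason: IS NOT NULL vs self-equality (both exclude NULLs)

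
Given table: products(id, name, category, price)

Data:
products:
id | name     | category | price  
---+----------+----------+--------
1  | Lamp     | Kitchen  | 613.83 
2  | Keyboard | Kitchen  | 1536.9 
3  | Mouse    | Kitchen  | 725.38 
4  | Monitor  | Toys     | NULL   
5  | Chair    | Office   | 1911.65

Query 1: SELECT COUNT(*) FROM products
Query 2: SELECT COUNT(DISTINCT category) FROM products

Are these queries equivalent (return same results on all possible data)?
No, not equivalent

Query 1 returns: [(5,)]
Query 2 returns: [(3,)]

Reason: COUNT(*) counts rows, COUNT(DISTINCT category) counts unique categorys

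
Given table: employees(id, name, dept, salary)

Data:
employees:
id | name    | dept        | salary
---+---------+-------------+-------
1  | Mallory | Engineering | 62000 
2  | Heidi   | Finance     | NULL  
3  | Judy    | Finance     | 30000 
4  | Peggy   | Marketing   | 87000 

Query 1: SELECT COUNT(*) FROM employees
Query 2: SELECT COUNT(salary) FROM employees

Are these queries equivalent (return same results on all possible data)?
No, not equivalent

Query 1 returns: [(4,)]
Query 2 returns: [(3,)]

Reason: COUNT(*) includes NULLs, COUNT(column) excludes them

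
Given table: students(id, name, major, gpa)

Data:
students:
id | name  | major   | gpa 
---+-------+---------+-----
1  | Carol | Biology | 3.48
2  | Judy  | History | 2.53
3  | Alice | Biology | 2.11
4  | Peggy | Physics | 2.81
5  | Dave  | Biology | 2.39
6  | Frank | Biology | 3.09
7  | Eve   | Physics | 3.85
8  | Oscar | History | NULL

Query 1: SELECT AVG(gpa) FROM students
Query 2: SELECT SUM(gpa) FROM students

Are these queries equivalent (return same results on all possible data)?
No, not equivalent

Query 1 returns: [(2.894285714285714,)]
Query 2 returns: [(20.259999999999998,)]

Reason: AVG vs SUM give different aggregate values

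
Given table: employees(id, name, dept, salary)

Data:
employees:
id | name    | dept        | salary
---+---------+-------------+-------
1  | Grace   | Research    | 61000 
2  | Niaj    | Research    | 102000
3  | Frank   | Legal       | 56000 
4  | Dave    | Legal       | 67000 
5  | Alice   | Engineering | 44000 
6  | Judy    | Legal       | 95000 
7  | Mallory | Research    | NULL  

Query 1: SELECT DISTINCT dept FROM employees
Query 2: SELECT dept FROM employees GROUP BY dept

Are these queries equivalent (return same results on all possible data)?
Yes, equivalent

Both queries return: [('Engineering',), ('Legal',), ('Research',)]

Reason: Both get unique depts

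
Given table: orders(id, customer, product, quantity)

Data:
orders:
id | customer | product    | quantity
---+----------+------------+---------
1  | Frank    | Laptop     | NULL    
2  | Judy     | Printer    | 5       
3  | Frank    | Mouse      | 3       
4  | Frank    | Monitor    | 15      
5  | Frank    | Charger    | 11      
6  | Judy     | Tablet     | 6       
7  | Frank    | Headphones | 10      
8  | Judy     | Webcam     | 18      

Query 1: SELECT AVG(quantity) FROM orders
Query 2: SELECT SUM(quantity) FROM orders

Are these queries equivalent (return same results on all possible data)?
No, not equivalent

Query 1 returns: [(9.714285714285714,)]
Query 2 returns: [(68,)]

Reason: AVG vs SUM give different aggregate values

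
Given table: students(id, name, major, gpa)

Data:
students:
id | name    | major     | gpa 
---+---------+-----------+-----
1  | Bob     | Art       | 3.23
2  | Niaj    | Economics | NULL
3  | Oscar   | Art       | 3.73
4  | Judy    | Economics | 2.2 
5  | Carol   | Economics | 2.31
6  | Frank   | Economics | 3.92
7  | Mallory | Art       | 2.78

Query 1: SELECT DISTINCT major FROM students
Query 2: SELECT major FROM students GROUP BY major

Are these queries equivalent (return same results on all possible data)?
Yes, equivalent

Both queries return: [('Art',), ('Economics',)]

Reason: Both get unique majors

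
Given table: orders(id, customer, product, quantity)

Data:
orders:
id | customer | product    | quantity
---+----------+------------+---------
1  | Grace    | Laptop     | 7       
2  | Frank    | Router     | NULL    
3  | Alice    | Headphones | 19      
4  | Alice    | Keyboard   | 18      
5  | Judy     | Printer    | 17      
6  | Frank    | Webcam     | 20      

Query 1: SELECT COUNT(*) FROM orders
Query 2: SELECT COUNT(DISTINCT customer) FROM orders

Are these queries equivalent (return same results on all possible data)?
No, not equivalent

Query 1 returns: [(6,)]
Query 2 returns: [(4,)]

Reason: COUNT(*) counts rows, COUNT(DISTINCT customer) counts unique customers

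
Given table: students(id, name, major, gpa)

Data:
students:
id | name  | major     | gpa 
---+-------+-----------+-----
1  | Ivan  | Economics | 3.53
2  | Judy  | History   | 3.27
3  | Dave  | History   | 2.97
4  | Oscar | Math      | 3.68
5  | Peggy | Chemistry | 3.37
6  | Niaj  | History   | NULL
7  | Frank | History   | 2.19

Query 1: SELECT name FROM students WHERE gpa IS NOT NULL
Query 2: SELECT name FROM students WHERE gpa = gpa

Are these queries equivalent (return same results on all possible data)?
Yes, equivalent

Both queries return: [('Dave',), ('Frank',), ('Ivan',), ('Judy',), ('Oscar',), ('Peggy',)]

Reason: IS NOT NULL vs self-equality (both exclude NULLs)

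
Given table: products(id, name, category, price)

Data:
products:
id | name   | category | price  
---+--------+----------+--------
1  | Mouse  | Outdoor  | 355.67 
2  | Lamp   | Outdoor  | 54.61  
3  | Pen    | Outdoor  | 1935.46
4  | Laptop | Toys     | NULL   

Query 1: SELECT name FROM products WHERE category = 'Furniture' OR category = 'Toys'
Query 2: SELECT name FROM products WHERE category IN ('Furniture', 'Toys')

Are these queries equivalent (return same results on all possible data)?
Yes, equivalent

Both queries return: [('Laptop',)]

Reason: OR vs IN are equivalent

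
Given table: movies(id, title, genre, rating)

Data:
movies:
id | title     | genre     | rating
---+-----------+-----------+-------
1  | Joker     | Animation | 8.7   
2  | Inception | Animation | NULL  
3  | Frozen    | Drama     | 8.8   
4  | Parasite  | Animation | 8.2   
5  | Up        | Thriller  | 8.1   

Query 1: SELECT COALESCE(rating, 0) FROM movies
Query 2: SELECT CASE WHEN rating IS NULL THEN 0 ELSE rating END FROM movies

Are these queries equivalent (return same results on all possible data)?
Yes, equivalent

Both queries return: [(0,), (8.1,), (8.2,), (8.7,), (8.8,)]

Reason: COALESCE vs CASE for NULL handling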